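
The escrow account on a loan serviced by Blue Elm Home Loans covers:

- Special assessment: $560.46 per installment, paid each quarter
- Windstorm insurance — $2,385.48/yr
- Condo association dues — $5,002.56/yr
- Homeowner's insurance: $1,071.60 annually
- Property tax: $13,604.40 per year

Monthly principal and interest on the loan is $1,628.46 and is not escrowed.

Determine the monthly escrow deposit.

Special assessment = $560.46 × 4 = $2,241.84 per year
Windstorm insurance = $2,385.48 per year
Condo association dues = $5,002.56 per year
Homeowner's insurance = $1,071.60 per year
Property tax = $13,604.40 per year
Annual escrow total = $24,305.88
Per month = $24,305.88 ÷ 12 = $2,025.49

$2,025.49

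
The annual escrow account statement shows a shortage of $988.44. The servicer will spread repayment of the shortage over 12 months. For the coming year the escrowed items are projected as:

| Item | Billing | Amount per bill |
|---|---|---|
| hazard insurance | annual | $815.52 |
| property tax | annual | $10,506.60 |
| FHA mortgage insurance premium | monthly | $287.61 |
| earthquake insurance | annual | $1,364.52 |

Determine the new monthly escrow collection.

$1,427.20

Hazard insurance: $815.52/yr
Property tax: $10,506.60/yr
FHA mortgage insurance premium: $287.61 × 12 = $3,451.32/yr
Earthquake insurance: $1,364.52/yr
Annual escrow total = $16,137.96
Monthly = $16,137.96 / 12 = $1,344.83
Monthly shortage recovery: $988.44 / 12 = $82.37
Adjusted monthly = $1,344.83 + $82.37 = $1,427.20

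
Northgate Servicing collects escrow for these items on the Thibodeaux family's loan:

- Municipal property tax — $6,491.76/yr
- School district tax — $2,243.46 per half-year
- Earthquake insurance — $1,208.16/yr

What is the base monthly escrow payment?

Municipal property tax = $6,491.76 per year
School district tax = $2,243.46 × 2 = $4,486.92 per year
Earthquake insurance = $1,208.16 per year
Annual escrow total = $6,491.76 + $4,486.92 + $1,208.16 = $12,186.84
Monthly escrow = $12,186.84 ÷ 12 = $1,015.57

$1,015.57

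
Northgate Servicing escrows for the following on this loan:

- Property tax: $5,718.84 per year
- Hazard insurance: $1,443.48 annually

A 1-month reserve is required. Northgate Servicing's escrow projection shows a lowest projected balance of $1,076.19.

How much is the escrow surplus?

Property tax: $5,718.84 per year
Hazard insurance: $1,443.48 per year
Annual escrow total = $7,162.32
Monthly = $7,162.32 / 12 = $596.86
Required cushion = 1 × $596.86 = $596.86
Excess over cushion: $1,076.19 − $596.86 = $479.33

$479.33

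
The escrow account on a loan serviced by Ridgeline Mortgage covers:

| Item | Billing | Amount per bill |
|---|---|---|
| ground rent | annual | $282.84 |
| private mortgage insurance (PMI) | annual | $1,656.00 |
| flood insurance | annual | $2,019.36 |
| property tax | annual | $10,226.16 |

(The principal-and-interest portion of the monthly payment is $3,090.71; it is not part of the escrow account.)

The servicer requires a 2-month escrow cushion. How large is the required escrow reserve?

Ground rent — $282.84 annually
Private mortgage insurance (PMI) — $1,656.00 annually
Flood insurance — $2,019.36 annually
Property tax — $10,226.16 annually
Annual escrow total = $282.84 + $1,656.00 + $2,019.36 + $10,226.16 = $14,184.36
Per month = $14,184.36 ÷ 12 = $1,182.03
Reserve = 2 × $1,182.03 = $2,364.06

$2,364.06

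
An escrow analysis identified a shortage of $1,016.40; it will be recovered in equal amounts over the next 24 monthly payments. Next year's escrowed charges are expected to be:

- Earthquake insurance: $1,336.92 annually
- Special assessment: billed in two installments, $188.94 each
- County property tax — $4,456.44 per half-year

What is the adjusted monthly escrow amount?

Earthquake insurance: $1,336.92/yr
Special assessment: $188.94 × 2 = $377.88/yr
County property tax: $4,456.44 × 2 = $8,912.88/yr
Yearly total = $10,627.68
Monthly = $10,627.68 / 12 = $885.64
Monthly shortage recovery: $1,016.40 ÷ 24 = $42.35
Adjusted monthly = $885.64 + $42.35 = $927.99

$927.99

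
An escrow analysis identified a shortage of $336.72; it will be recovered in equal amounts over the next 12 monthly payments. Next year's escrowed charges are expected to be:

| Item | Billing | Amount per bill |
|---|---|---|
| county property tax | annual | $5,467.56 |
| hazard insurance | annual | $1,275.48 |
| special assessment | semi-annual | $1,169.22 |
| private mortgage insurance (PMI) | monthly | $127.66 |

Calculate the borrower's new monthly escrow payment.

$912.51

County property tax — $5,467.56 annually
Hazard insurance — $1,275.48 annually
Special assessment — $1,169.22 × 2 = $2,338.44 annually
Private mortgage insurance (PMI) — $127.66 × 12 = $1,531.92 annually
Combined annual = $5,467.56 + $1,275.48 + $2,338.44 + $1,531.92 = $10,613.40
Base monthly escrow = $10,613.40 / 12 = $884.45
Shortage spread = $336.72 ÷ 12 = $28.06/mo
New monthly escrow = $884.45 + $28.06 = $912.51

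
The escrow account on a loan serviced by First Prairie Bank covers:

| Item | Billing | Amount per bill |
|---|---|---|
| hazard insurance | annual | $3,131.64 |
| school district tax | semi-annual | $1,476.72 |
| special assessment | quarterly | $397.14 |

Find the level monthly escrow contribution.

$639.47

Hazard insurance: $3,131.64 per year
School district tax: $1,476.72 × 2 = $2,953.44 per year
Special assessment: $397.14 × 4 = $1,588.56 per year
Yearly total = $3,131.64 + $2,953.44 + $1,588.56 = $7,673.64
Monthly escrow = $7,673.64 ÷ 12 = $639.47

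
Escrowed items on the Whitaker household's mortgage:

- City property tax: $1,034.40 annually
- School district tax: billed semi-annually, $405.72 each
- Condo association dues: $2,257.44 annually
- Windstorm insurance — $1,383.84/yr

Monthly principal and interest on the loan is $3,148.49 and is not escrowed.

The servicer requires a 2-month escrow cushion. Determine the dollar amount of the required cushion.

$914.52

City property tax — $1,034.40 annually
School district tax — $405.72 × 2 = $811.44 annually
Condo association dues — $2,257.44 annually
Windstorm insurance — $1,383.84 annually
Annual escrow total = $1,034.40 + $811.44 + $2,257.44 + $1,383.84 = $5,487.12
Base monthly escrow = $5,487.12 ÷ 12 = $457.26
Required cushion = 2 × $457.26 = $914.52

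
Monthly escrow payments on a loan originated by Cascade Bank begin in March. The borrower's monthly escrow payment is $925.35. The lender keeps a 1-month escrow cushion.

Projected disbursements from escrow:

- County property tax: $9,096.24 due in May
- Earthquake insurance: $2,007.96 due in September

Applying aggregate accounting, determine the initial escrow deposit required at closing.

$7,245.54

Cushion = 1 × $925.35 = $925.35
Trial balance (start $0, +$925.35 each month, − disbursements):
  Mar: +$925.35 → $925.35
  Apr: +$925.35 → $1,850.70
  May: +$925.35 − $9,096.24 → -$6,320.19
  Jun: +$925.35 → -$5,394.84
  Jul: +$925.35 → -$4,469.49
  Aug: +$925.35 → -$3,544.14
  Sep: +$925.35 − $2,007.96 → -$4,626.75
  Oct: +$925.35 → -$3,701.40
  Nov: +$925.35 → -$2,776.05
  Dec: +$925.35 → -$1,850.70
  Jan: +$925.35 → -$925.35
  Feb: +$925.35 → $0.00
Lowest trial balance = -$6,320.19 (May)
Initial deposit = cushion − low point = $925.35 − (-$6,320.19) = $7,245.54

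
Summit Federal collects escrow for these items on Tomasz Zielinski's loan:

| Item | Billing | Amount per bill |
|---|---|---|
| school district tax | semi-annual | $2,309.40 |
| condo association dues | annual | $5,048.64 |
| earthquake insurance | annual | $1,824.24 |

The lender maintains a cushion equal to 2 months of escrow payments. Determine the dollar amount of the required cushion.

$1,915.28

School district tax = $2,309.40 × 2 = $4,618.80 per year
Condo association dues = $5,048.64 per year
Earthquake insurance = $1,824.24 per year
Combined annual = $4,618.80 + $5,048.64 + $1,824.24 = $11,491.68
Monthly = $11,491.68 / 12 = $957.64
Cushion = 2 × $957.64 = $1,915.28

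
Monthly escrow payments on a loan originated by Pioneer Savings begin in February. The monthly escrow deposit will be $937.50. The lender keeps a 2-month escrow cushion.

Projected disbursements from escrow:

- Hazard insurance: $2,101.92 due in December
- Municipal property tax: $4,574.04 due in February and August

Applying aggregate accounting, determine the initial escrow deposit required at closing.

$5,511.54

Cushion = 2 × $937.50 = $1,875.00
Trial balance (start $0, +$937.50 each month, − disbursements):
  Feb: +$937.50 − $4,574.04 → -$3,636.54
  Mar: +$937.50 → -$2,699.04
  Apr: +$937.50 → -$1,761.54
  May: +$937.50 → -$824.04
  Jun: +$937.50 → $113.46
  Jul: +$937.50 → $1,050.96
  Aug: +$937.50 − $4,574.04 → -$2,585.58
  Sep: +$937.50 → -$1,648.08
  Oct: +$937.50 → -$710.58
  Nov: +$937.50 → $226.92
  Dec: +$937.50 − $2,101.92 → -$937.50
  Jan: +$937.50 → $0.00
Lowest trial balance = -$3,636.54 (Feb)
Initial deposit = cushion − low point = $1,875.00 − (-$3,636.54) = $5,511.54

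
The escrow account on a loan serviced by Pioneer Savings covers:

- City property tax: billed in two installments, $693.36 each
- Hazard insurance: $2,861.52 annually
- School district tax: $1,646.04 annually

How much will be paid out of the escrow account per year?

$5,894.28

City property tax — $693.36 × 2 = $1,386.72/yr
Hazard insurance — $2,861.52/yr
School district tax — $1,646.04/yr
Total per year = $1,386.72 + $2,861.52 + $1,646.04 = $5,894.28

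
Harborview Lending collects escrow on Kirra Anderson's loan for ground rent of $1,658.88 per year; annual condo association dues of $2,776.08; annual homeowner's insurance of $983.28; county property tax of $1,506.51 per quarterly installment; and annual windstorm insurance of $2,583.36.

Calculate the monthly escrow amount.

Ground rent: $1,658.88
Condo association dues: $2,776.08
Homeowner's insurance: $983.28
County property tax: $1,506.51 × 4 = $6,026.04
Windstorm insurance: $2,583.36
Annual escrow total = $1,658.88 + $2,776.08 + $983.28 + $6,026.04 + $2,583.36 = $14,027.64
Per month = $14,027.64 / 12 = $1,168.97

$1,168.97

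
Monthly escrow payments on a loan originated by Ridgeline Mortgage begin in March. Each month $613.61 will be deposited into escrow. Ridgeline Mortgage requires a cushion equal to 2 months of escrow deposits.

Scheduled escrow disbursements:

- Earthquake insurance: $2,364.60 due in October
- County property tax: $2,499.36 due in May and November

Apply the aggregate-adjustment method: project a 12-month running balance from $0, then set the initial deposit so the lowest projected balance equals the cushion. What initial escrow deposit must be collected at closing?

$3,068.05

Cushion = 2 × $613.61 = $1,227.22
Trial balance (start $0, +$613.61 each month, − disbursements):
  Mar: +$613.61 → $613.61
  Apr: +$613.61 → $1,227.22
  May: +$613.61 − $2,499.36 → -$658.53
  Jun: +$613.61 → -$44.92
  Jul: +$613.61 → $568.69
  Aug: +$613.61 → $1,182.30
  Sep: +$613.61 → $1,795.91
  Oct: +$613.61 − $2,364.60 → $44.92
  Nov: +$613.61 − $2,499.36 → -$1,840.83
  Dec: +$613.61 → -$1,227.22
  Jan: +$613.61 → -$613.61
  Feb: +$613.61 → $0.00
Lowest trial balance = -$1,840.83 (Nov)
Initial deposit = cushion − low point = $1,227.22 − (-$1,840.83) = $3,068.05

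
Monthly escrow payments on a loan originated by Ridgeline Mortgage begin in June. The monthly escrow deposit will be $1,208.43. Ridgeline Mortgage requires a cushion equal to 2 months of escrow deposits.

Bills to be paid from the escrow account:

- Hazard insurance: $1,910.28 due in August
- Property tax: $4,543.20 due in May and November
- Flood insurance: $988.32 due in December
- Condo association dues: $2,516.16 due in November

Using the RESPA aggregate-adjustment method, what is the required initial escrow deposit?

Cushion = 2 × $1,208.43 = $2,416.86
Trial balance (start $0, +$1,208.43 each month, − disbursements):
  Jun: +$1,208.43 → $1,208.43
  Jul: +$1,208.43 → $2,416.86
  Aug: +$1,208.43 − $1,910.28 → $1,715.01
  Sep: +$1,208.43 → $2,923.44
  Oct: +$1,208.43 → $4,131.87
  Nov: +$1,208.43 − $7,059.36 → -$1,719.06
  Dec: +$1,208.43 − $988.32 → -$1,498.95
  Jan: +$1,208.43 → -$290.52
  Feb: +$1,208.43 → $917.91
  Mar: +$1,208.43 → $2,126.34
  Apr: +$1,208.43 → $3,334.77
  May: +$1,208.43 − $4,543.20 → $0.00
Lowest trial balance = -$1,719.06 (Nov)
Initial deposit = cushion − low point = $2,416.86 − (-$1,719.06) = $4,135.92

$4,135.92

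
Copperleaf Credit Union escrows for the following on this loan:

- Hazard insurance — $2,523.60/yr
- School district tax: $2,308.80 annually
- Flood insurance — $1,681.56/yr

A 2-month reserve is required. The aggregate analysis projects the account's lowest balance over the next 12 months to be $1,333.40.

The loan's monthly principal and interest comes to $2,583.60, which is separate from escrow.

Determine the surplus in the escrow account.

$247.74

Hazard insurance: $2,523.60 annually
School district tax: $2,308.80 annually
Flood insurance: $1,681.56 annually
Total annual escrow = $6,513.96
Monthly escrow = $6,513.96 / 12 = $542.83
Cushion = 2 × $542.83 = $1,085.66
Surplus = $1,333.40 − $1,085.66 = $247.74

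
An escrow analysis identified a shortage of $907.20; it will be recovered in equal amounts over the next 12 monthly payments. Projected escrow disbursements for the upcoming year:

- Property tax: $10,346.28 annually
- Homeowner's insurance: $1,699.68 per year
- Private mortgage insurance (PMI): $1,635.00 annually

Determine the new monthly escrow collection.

$1,215.68

Property tax = $10,346.28 annually
Homeowner's insurance = $1,699.68 annually
Private mortgage insurance (PMI) = $1,635.00 annually
Combined annual = $13,680.96
Base monthly escrow = $13,680.96 / 12 = $1,140.08
Monthly shortage recovery: $907.20 / 12 = $75.60
Adjusted monthly = $1,140.08 + $75.60 = $1,215.68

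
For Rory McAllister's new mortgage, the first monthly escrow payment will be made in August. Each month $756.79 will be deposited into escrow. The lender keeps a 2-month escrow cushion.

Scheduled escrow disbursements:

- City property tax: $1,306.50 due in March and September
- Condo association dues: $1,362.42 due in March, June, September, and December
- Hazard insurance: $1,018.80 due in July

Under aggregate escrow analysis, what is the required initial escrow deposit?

$2,668.92

Cushion = 2 × $756.79 = $1,513.58
Trial balance (start $0, +$756.79 each month, − disbursements):
  Aug: +$756.79 → $756.79
  Sep: +$756.79 − $2,668.92 → -$1,155.34
  Oct: +$756.79 → -$398.55
  Nov: +$756.79 → $358.24
  Dec: +$756.79 − $1,362.42 → -$247.39
  Jan: +$756.79 → $509.40
  Feb: +$756.79 → $1,266.19
  Mar: +$756.79 − $2,668.92 → -$645.94
  Apr: +$756.79 → $110.85
  May: +$756.79 → $867.64
  Jun: +$756.79 − $1,362.42 → $262.01
  Jul: +$756.79 − $1,018.80 → $0.00
Lowest trial balance = -$1,155.34 (Sep)
Initial deposit = cushion − low point = $1,513.58 − (-$1,155.34) = $2,668.92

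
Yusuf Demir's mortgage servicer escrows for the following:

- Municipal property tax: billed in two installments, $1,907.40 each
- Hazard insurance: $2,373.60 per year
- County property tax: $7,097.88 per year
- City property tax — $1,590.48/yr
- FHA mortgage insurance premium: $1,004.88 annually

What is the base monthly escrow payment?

Municipal property tax = $1,907.40 × 2 = $3,814.80/yr
Hazard insurance = $2,373.60/yr
County property tax = $7,097.88/yr
City property tax = $1,590.48/yr
FHA mortgage insurance premium = $1,004.88/yr
Yearly total = $3,814.80 + $2,373.60 + $7,097.88 + $1,590.48 + $1,004.88 = $15,881.64
Base monthly escrow = $15,881.64 / 12 = $1,323.47

$1,323.47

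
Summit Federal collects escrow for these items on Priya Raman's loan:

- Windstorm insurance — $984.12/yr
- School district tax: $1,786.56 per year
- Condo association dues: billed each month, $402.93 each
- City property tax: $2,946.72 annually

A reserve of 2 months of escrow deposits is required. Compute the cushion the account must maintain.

$1,758.76

Windstorm insurance — $984.12
School district tax — $1,786.56
Condo association dues — $402.93 × 12 = $4,835.16
City property tax — $2,946.72
Yearly total = $984.12 + $1,786.56 + $4,835.16 + $2,946.72 = $10,552.56
Base monthly escrow = $10,552.56 / 12 = $879.38
Reserve = 2 × $879.38 = $1,758.76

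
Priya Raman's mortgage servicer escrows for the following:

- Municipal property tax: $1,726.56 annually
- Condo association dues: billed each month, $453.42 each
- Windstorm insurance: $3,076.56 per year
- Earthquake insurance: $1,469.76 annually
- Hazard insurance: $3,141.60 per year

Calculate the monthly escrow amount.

Municipal property tax = $1,726.56
Condo association dues = $453.42 × 12 = $5,441.04
Windstorm insurance = $3,076.56
Earthquake insurance = $1,469.76
Hazard insurance = $3,141.60
Total annual escrow = $1,726.56 + $5,441.04 + $3,076.56 + $1,469.76 + $3,141.60 = $14,855.52
Monthly escrow = $14,855.52 ÷ 12 = $1,237.96

$1,237.96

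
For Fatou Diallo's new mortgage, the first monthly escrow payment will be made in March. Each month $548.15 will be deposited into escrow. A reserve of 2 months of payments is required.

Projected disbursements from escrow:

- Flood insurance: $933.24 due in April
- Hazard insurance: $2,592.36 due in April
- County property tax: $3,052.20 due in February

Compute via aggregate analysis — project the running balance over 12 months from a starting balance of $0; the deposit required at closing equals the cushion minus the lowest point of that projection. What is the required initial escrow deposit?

Cushion = 2 × $548.15 = $1,096.30
Trial balance (start $0, +$548.15 each month, − disbursements):
  Mar: +$548.15 → $548.15
  Apr: +$548.15 − $3,525.60 → -$2,429.30
  May: +$548.15 → -$1,881.15
  Jun: +$548.15 → -$1,333.00
  Jul: +$548.15 → -$784.85
  Aug: +$548.15 → -$236.70
  Sep: +$548.15 → $311.45
  Oct: +$548.15 → $859.60
  Nov: +$548.15 → $1,407.75
  Dec: +$548.15 → $1,955.90
  Jan: +$548.15 → $2,504.05
  Feb: +$548.15 − $3,052.20 → $0.00
Lowest trial balance = -$2,429.30 (Apr)
Initial deposit = cushion − low point = $1,096.30 − (-$2,429.30) = $3,525.60

$3,525.60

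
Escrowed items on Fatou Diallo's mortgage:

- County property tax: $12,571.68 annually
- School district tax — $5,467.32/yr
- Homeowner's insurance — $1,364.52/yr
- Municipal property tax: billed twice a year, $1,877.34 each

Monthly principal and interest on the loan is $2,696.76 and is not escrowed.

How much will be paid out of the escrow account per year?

$23,158.20

County property tax — $12,571.68
School district tax — $5,467.32
Homeowner's insurance — $1,364.52
Municipal property tax — $1,877.34 × 2 = $3,754.68
Yearly total = $23,158.20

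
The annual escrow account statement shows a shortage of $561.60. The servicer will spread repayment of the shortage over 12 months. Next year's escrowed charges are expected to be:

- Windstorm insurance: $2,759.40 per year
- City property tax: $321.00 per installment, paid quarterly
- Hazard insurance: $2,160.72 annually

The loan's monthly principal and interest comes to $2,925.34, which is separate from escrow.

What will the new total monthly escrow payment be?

$563.81

Windstorm insurance = $2,759.40 per year
City property tax = $321.00 × 4 = $1,284.00 per year
Hazard insurance = $2,160.72 per year
Annual escrow total = $2,759.40 + $1,284.00 + $2,160.72 = $6,204.12
Base monthly escrow = $6,204.12 / 12 = $517.01
Shortage per month = $561.60 ÷ 12 = $46.80
New monthly escrow = $517.01 + $46.80 = $563.81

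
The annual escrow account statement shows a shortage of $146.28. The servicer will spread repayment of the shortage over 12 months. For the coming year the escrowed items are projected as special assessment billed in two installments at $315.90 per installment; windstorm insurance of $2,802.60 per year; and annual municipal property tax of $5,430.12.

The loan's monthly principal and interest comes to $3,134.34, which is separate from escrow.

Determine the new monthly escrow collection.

$750.90

Special assessment: $315.90 × 2 = $631.80
Windstorm insurance: $2,802.60
Municipal property tax: $5,430.12
Annual escrow total = $631.80 + $2,802.60 + $5,430.12 = $8,864.52
Monthly escrow = $8,864.52 ÷ 12 = $738.71
Monthly shortage recovery: $146.28 / 12 = $12.19
New monthly escrow = $738.71 + $12.19 = $750.90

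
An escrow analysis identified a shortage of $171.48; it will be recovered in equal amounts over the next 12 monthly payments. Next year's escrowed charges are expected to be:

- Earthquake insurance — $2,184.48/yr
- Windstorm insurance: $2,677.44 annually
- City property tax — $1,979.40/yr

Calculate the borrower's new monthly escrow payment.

Earthquake insurance: $2,184.48 annually
Windstorm insurance: $2,677.44 annually
City property tax: $1,979.40 annually
Total annual escrow = $2,184.48 + $2,677.44 + $1,979.40 = $6,841.32
Monthly = $6,841.32 / 12 = $570.11
Shortage per month = $171.48 ÷ 12 = $14.29
New monthly escrow = $570.11 + $14.29 = $584.40

$584.40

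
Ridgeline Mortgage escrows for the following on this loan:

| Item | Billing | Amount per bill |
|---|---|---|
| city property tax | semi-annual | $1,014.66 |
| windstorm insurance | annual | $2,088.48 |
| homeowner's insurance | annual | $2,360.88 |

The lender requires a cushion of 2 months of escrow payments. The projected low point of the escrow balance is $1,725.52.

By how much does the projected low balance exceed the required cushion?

$645.74

City property tax: $1,014.66 × 2 = $2,029.32/yr
Windstorm insurance: $2,088.48/yr
Homeowner's insurance: $2,360.88/yr
Combined annual = $6,478.68
Per month = $6,478.68 ÷ 12 = $539.89
Cushion = 2 × $539.89 = $1,079.78
Surplus = $1,725.52 − $1,079.78 = $645.74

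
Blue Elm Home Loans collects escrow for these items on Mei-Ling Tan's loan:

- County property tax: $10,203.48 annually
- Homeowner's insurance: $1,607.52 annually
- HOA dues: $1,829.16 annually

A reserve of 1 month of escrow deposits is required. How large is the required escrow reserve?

County property tax: $10,203.48/yr
Homeowner's insurance: $1,607.52/yr
HOA dues: $1,829.16/yr
Yearly total = $13,640.16
Monthly escrow = $13,640.16 ÷ 12 = $1,136.68
Required cushion = 1 × $1,136.68 = $1,136.68

$1,136.68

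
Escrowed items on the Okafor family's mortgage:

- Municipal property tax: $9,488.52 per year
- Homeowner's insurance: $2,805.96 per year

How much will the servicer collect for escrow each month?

Municipal property tax: $9,488.52 annually
Homeowner's insurance: $2,805.96 annually
Total per year = $12,294.48
Base monthly escrow = $12,294.48 ÷ 12 = $1,024.54

$1,024.54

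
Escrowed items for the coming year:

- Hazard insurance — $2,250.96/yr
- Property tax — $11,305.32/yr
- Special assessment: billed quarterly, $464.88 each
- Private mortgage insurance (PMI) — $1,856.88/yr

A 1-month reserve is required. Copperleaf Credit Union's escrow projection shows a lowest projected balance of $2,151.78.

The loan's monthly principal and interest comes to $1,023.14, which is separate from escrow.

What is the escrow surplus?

$712.39

Hazard insurance — $2,250.96/yr
Property tax — $11,305.32/yr
Special assessment — $464.88 × 4 = $1,859.52/yr
Private mortgage insurance (PMI) — $1,856.88/yr
Total per year = $2,250.96 + $11,305.32 + $1,859.52 + $1,856.88 = $17,272.68
Base monthly escrow = $17,272.68 / 12 = $1,439.39
Cushion = 1 × $1,439.39 = $1,439.39
Excess over cushion: $2,151.78 − $1,439.39 = $712.39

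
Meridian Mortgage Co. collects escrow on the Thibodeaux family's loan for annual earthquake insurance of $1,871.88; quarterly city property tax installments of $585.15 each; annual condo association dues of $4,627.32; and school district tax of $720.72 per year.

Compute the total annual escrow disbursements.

$9,560.52

Earthquake insurance = $1,871.88 per year
City property tax = $585.15 × 4 = $2,340.60 per year
Condo association dues = $4,627.32 per year
School district tax = $720.72 per year
Total per year = $9,560.52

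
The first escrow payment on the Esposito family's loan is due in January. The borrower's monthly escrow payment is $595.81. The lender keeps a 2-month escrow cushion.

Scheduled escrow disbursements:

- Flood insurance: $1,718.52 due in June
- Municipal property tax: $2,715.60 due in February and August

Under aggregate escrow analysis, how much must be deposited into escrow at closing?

$3,574.86

Cushion = 2 × $595.81 = $1,191.62
Trial balance (start $0, +$595.81 each month, − disbursements):
  Jan: +$595.81 → $595.81
  Feb: +$595.81 − $2,715.60 → -$1,523.98
  Mar: +$595.81 → -$928.17
  Apr: +$595.81 → -$332.36
  May: +$595.81 → $263.45
  Jun: +$595.81 − $1,718.52 → -$859.26
  Jul: +$595.81 → -$263.45
  Aug: +$595.81 − $2,715.60 → -$2,383.24
  Sep: +$595.81 → -$1,787.43
  Oct: +$595.81 → -$1,191.62
  Nov: +$595.81 → -$595.81
  Dec: +$595.81 → $0.00
Lowest trial balance = -$2,383.24 (Aug)
Initial deposit = cushion − low point = $1,191.62 − (-$2,383.24) = $3,574.86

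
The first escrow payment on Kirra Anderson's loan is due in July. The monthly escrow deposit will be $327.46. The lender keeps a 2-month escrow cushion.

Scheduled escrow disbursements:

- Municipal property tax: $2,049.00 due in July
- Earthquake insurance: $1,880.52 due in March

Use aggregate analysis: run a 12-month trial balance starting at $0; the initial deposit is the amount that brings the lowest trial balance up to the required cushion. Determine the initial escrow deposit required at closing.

$2,376.46

Cushion = 2 × $327.46 = $654.92
Trial balance (start $0, +$327.46 each month, − disbursements):
  Jul: +$327.46 − $2,049.00 → -$1,721.54
  Aug: +$327.46 → -$1,394.08
  Sep: +$327.46 → -$1,066.62
  Oct: +$327.46 → -$739.16
  Nov: +$327.46 → -$411.70
  Dec: +$327.46 → -$84.24
  Jan: +$327.46 → $243.22
  Feb: +$327.46 → $570.68
  Mar: +$327.46 − $1,880.52 → -$982.38
  Apr: +$327.46 → -$654.92
  May: +$327.46 → -$327.46
  Jun: +$327.46 → $0.00
Lowest trial balance = -$1,721.54 (Jul)
Initial deposit = cushion − low point = $654.92 − (-$1,721.54) = $2,376.46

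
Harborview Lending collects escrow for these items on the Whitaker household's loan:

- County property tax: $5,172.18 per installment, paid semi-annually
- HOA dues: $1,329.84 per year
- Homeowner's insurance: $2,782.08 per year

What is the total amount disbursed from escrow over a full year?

County property tax = $5,172.18 × 2 = $10,344.36
HOA dues = $1,329.84
Homeowner's insurance = $2,782.08
Total annual escrow = $10,344.36 + $1,329.84 + $2,782.08 = $14,456.28

$14,456.28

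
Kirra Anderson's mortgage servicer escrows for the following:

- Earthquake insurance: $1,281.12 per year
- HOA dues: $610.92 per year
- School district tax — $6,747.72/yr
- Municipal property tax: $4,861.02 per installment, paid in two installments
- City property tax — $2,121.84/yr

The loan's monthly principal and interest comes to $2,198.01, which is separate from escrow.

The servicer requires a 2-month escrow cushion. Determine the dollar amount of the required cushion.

Earthquake insurance = $1,281.12 annually
HOA dues = $610.92 annually
School district tax = $6,747.72 annually
Municipal property tax = $4,861.02 × 2 = $9,722.04 annually
City property tax = $2,121.84 annually
Total annual escrow = $1,281.12 + $610.92 + $6,747.72 + $9,722.04 + $2,121.84 = $20,483.64
Base monthly escrow = $20,483.64 ÷ 12 = $1,706.97
Required cushion = 2 × $1,706.97 = $3,413.94

$3,413.94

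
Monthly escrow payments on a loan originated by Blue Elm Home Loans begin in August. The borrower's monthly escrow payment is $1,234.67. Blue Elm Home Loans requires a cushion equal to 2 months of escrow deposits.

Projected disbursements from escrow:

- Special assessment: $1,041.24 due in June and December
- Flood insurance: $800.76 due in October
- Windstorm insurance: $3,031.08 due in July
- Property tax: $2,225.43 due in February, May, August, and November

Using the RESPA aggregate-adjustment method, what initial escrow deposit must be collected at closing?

$3,460.10

Cushion = 2 × $1,234.67 = $2,469.34
Trial balance (start $0, +$1,234.67 each month, − disbursements):
  Aug: +$1,234.67 − $2,225.43 → -$990.76
  Sep: +$1,234.67 → $243.91
  Oct: +$1,234.67 − $800.76 → $677.82
  Nov: +$1,234.67 − $2,225.43 → -$312.94
  Dec: +$1,234.67 − $1,041.24 → -$119.51
  Jan: +$1,234.67 → $1,115.16
  Feb: +$1,234.67 − $2,225.43 → $124.40
  Mar: +$1,234.67 → $1,359.07
  Apr: +$1,234.67 → $2,593.74
  May: +$1,234.67 − $2,225.43 → $1,602.98
  Jun: +$1,234.67 − $1,041.24 → $1,796.41
  Jul: +$1,234.67 − $3,031.08 → $0.00
Lowest trial balance = -$990.76 (Aug)
Initial deposit = cushion − low point = $2,469.34 − (-$990.76) = $3,460.10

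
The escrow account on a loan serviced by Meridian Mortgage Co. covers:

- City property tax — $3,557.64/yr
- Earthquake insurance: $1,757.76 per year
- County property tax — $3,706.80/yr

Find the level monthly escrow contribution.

$751.85

City property tax = $3,557.64/yr
Earthquake insurance = $1,757.76/yr
County property tax = $3,706.80/yr
Yearly total = $3,557.64 + $1,757.76 + $3,706.80 = $9,022.20
Monthly escrow = $9,022.20 ÷ 12 = $751.85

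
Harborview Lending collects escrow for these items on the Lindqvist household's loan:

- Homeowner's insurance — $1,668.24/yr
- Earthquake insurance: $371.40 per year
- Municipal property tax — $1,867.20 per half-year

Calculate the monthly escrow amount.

Homeowner's insurance = $1,668.24 per year
Earthquake insurance = $371.40 per year
Municipal property tax = $1,867.20 × 2 = $3,734.40 per year
Total per year = $1,668.24 + $371.40 + $3,734.40 = $5,774.04
Monthly escrow = $5,774.04 / 12 = $481.17

$481.17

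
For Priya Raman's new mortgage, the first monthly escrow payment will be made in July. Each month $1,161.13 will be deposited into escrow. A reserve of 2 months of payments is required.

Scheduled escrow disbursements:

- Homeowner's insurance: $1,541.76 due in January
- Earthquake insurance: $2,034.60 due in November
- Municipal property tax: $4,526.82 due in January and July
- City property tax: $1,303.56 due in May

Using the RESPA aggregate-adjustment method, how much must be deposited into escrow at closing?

Cushion = 2 × $1,161.13 = $2,322.26
Trial balance (start $0, +$1,161.13 each month, − disbursements):
  Jul: +$1,161.13 − $4,526.82 → -$3,365.69
  Aug: +$1,161.13 → -$2,204.56
  Sep: +$1,161.13 → -$1,043.43
  Oct: +$1,161.13 → $117.70
  Nov: +$1,161.13 − $2,034.60 → -$755.77
  Dec: +$1,161.13 → $405.36
  Jan: +$1,161.13 − $6,068.58 → -$4,502.09
  Feb: +$1,161.13 → -$3,340.96
  Mar: +$1,161.13 → -$2,179.83
  Apr: +$1,161.13 → -$1,018.70
  May: +$1,161.13 − $1,303.56 → -$1,161.13
  Jun: +$1,161.13 → $0.00
Lowest trial balance = -$4,502.09 (Jan)
Initial deposit = cushion − low point = $2,322.26 − (-$4,502.09) = $6,824.35

$6,824.35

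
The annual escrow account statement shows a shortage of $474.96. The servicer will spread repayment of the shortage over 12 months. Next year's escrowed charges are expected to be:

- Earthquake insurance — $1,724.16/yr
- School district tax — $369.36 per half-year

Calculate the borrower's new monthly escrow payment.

$244.82

Earthquake insurance = $1,724.16 annually
School district tax = $369.36 × 2 = $738.72 annually
Yearly total = $2,462.88
Base monthly escrow = $2,462.88 / 12 = $205.24
Shortage spread = $474.96 / 12 = $39.58/mo
Adjusted monthly = $205.24 + $39.58 = $244.82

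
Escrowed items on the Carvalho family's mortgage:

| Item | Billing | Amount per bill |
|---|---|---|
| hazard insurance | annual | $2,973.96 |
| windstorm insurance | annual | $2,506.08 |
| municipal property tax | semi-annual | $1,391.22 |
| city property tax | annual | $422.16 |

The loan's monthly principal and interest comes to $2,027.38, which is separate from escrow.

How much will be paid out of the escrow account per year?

$8,684.64

Hazard insurance: $2,973.96 annually
Windstorm insurance: $2,506.08 annually
Municipal property tax: $1,391.22 × 2 = $2,782.44 annually
City property tax: $422.16 annually
Total annual escrow = $2,973.96 + $2,506.08 + $2,782.44 + $422.16 = $8,684.64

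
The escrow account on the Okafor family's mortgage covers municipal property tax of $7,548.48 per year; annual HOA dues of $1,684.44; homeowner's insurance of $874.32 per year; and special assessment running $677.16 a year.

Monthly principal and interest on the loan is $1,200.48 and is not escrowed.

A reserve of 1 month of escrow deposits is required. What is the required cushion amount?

$898.70

Municipal property tax — $7,548.48 annually
HOA dues — $1,684.44 annually
Homeowner's insurance — $874.32 annually
Special assessment — $677.16 annually
Total per year = $10,784.40
Base monthly escrow = $10,784.40 / 12 = $898.70
Required cushion = 1 × $898.70 = $898.70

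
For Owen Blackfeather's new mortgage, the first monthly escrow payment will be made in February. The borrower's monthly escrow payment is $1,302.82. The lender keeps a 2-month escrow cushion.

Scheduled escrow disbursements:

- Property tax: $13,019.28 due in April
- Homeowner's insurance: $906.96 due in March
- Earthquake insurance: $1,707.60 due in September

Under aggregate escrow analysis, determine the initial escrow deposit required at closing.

$12,623.42

Cushion = 2 × $1,302.82 = $2,605.64
Trial balance (start $0, +$1,302.82 each month, − disbursements):
  Feb: +$1,302.82 → $1,302.82
  Mar: +$1,302.82 − $906.96 → $1,698.68
  Apr: +$1,302.82 − $13,019.28 → -$10,017.78
  May: +$1,302.82 → -$8,714.96
  Jun: +$1,302.82 → -$7,412.14
  Jul: +$1,302.82 → -$6,109.32
  Aug: +$1,302.82 → -$4,806.50
  Sep: +$1,302.82 − $1,707.60 → -$5,211.28
  Oct: +$1,302.82 → -$3,908.46
  Nov: +$1,302.82 → -$2,605.64
  Dec: +$1,302.82 → -$1,302.82
  Jan: +$1,302.82 → $0.00
Lowest trial balance = -$10,017.78 (Apr)
Initial deposit = cushion − low point = $2,605.64 − (-$10,017.78) = $12,623.42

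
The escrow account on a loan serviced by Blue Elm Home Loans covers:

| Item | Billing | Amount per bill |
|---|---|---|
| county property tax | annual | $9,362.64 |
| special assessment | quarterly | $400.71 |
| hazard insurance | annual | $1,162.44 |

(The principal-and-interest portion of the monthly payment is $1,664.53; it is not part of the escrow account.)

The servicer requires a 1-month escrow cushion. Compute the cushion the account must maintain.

$1,010.66

County property tax — $9,362.64
Special assessment — $400.71 × 4 = $1,602.84
Hazard insurance — $1,162.44
Annual escrow total = $9,362.64 + $1,602.84 + $1,162.44 = $12,127.92
Monthly = $12,127.92 ÷ 12 = $1,010.66
Required cushion = 1 × $1,010.66 = $1,010.66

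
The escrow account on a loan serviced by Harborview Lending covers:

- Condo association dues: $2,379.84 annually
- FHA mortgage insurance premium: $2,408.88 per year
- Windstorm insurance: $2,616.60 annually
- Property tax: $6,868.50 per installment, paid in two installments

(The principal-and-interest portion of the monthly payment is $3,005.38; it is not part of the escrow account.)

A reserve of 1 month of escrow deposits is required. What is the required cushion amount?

$1,761.86

Condo association dues = $2,379.84
FHA mortgage insurance premium = $2,408.88
Windstorm insurance = $2,616.60
Property tax = $6,868.50 × 2 = $13,737.00
Total per year = $2,379.84 + $2,408.88 + $2,616.60 + $13,737.00 = $21,142.32
Base monthly escrow = $21,142.32 / 12 = $1,761.86
Reserve = 1 × $1,761.86 = $1,761.86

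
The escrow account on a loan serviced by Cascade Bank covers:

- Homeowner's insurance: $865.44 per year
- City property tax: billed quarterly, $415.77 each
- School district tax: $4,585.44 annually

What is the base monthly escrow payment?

Homeowner's insurance — $865.44/yr
City property tax — $415.77 × 4 = $1,663.08/yr
School district tax — $4,585.44/yr
Total annual escrow = $865.44 + $1,663.08 + $4,585.44 = $7,113.96
Monthly escrow = $7,113.96 / 12 = $592.83

$592.83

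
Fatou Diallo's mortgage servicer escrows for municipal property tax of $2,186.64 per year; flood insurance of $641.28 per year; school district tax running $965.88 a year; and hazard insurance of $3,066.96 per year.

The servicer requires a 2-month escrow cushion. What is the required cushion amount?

$1,143.46

Municipal property tax — $2,186.64 per year
Flood insurance — $641.28 per year
School district tax — $965.88 per year
Hazard insurance — $3,066.96 per year
Total per year = $2,186.64 + $641.28 + $965.88 + $3,066.96 = $6,860.76
Monthly = $6,860.76 ÷ 12 = $571.73
Reserve = 2 × $571.73 = $1,143.46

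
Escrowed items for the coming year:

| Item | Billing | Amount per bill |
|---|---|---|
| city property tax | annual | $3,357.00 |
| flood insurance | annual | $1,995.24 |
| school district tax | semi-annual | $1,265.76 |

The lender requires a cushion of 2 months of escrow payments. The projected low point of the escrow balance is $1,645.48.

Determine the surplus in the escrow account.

$331.52

City property tax: $3,357.00
Flood insurance: $1,995.24
School district tax: $1,265.76 × 2 = $2,531.52
Total annual escrow = $3,357.00 + $1,995.24 + $2,531.52 = $7,883.76
Monthly escrow = $7,883.76 / 12 = $656.98
Required reserve = 2 × $656.98 = $1,313.96
Excess over cushion: $1,645.48 − $1,313.96 = $331.52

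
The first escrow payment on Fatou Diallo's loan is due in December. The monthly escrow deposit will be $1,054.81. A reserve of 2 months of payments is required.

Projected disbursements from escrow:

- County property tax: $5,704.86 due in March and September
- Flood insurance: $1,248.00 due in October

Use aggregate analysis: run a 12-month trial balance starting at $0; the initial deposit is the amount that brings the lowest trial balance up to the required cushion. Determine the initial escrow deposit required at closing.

Cushion = 2 × $1,054.81 = $2,109.62
Trial balance (start $0, +$1,054.81 each month, − disbursements):
  Dec: +$1,054.81 → $1,054.81
  Jan: +$1,054.81 → $2,109.62
  Feb: +$1,054.81 → $3,164.43
  Mar: +$1,054.81 − $5,704.86 → -$1,485.62
  Apr: +$1,054.81 → -$430.81
  May: +$1,054.81 → $624.00
  Jun: +$1,054.81 → $1,678.81
  Jul: +$1,054.81 → $2,733.62
  Aug: +$1,054.81 → $3,788.43
  Sep: +$1,054.81 − $5,704.86 → -$861.62
  Oct: +$1,054.81 − $1,248.00 → -$1,054.81
  Nov: +$1,054.81 → $0.00
Lowest trial balance = -$1,485.62 (Mar)
Initial deposit = cushion − low point = $2,109.62 − (-$1,485.62) = $3,595.24

$3,595.24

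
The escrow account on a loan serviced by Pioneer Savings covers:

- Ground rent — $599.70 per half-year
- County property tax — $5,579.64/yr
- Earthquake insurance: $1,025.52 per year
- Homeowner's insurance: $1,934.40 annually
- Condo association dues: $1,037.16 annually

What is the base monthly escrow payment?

Ground rent = $599.70 × 2 = $1,199.40/yr
County property tax = $5,579.64/yr
Earthquake insurance = $1,025.52/yr
Homeowner's insurance = $1,934.40/yr
Condo association dues = $1,037.16/yr
Annual escrow total = $1,199.40 + $5,579.64 + $1,025.52 + $1,934.40 + $1,037.16 = $10,776.12
Monthly escrow = $10,776.12 ÷ 12 = $898.01

$898.01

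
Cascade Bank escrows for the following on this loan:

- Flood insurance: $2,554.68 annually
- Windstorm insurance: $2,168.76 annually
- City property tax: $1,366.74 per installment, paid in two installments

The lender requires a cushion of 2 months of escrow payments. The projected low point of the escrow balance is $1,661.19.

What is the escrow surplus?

Flood insurance = $2,554.68 annually
Windstorm insurance = $2,168.76 annually
City property tax = $1,366.74 × 2 = $2,733.48 annually
Yearly total = $2,554.68 + $2,168.76 + $2,733.48 = $7,456.92
Base monthly escrow = $7,456.92 / 12 = $621.41
Required cushion = 2 × $621.41 = $1,242.82
Surplus = $1,661.19 − $1,242.82 = $418.37

$418.37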